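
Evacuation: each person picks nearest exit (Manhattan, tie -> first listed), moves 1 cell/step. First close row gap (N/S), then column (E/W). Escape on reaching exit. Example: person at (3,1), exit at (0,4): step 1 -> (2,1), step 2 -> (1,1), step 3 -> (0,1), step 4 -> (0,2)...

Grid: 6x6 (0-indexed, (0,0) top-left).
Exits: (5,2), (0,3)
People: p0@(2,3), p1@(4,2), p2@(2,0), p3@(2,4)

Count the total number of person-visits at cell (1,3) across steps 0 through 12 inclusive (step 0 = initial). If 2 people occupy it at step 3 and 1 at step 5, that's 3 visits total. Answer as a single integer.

Answer: 1

Derivation:
Step 0: p0@(2,3) p1@(4,2) p2@(2,0) p3@(2,4) -> at (1,3): 0 [-], cum=0
Step 1: p0@(1,3) p1@ESC p2@(3,0) p3@(1,4) -> at (1,3): 1 [p0], cum=1
Step 2: p0@ESC p1@ESC p2@(4,0) p3@(0,4) -> at (1,3): 0 [-], cum=1
Step 3: p0@ESC p1@ESC p2@(5,0) p3@ESC -> at (1,3): 0 [-], cum=1
Step 4: p0@ESC p1@ESC p2@(5,1) p3@ESC -> at (1,3): 0 [-], cum=1
Step 5: p0@ESC p1@ESC p2@ESC p3@ESC -> at (1,3): 0 [-], cum=1
Total visits = 1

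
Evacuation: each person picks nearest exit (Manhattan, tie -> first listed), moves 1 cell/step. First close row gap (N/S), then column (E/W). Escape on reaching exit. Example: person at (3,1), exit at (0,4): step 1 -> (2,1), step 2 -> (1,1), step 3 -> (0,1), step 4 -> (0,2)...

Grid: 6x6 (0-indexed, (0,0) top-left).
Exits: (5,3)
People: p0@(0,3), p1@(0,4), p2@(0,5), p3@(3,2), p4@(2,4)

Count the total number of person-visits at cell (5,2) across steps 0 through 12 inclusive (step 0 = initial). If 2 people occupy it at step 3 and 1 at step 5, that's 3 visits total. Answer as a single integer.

Step 0: p0@(0,3) p1@(0,4) p2@(0,5) p3@(3,2) p4@(2,4) -> at (5,2): 0 [-], cum=0
Step 1: p0@(1,3) p1@(1,4) p2@(1,5) p3@(4,2) p4@(3,4) -> at (5,2): 0 [-], cum=0
Step 2: p0@(2,3) p1@(2,4) p2@(2,5) p3@(5,2) p4@(4,4) -> at (5,2): 1 [p3], cum=1
Step 3: p0@(3,3) p1@(3,4) p2@(3,5) p3@ESC p4@(5,4) -> at (5,2): 0 [-], cum=1
Step 4: p0@(4,3) p1@(4,4) p2@(4,5) p3@ESC p4@ESC -> at (5,2): 0 [-], cum=1
Step 5: p0@ESC p1@(5,4) p2@(5,5) p3@ESC p4@ESC -> at (5,2): 0 [-], cum=1
Step 6: p0@ESC p1@ESC p2@(5,4) p3@ESC p4@ESC -> at (5,2): 0 [-], cum=1
Step 7: p0@ESC p1@ESC p2@ESC p3@ESC p4@ESC -> at (5,2): 0 [-], cum=1
Total visits = 1

Answer: 1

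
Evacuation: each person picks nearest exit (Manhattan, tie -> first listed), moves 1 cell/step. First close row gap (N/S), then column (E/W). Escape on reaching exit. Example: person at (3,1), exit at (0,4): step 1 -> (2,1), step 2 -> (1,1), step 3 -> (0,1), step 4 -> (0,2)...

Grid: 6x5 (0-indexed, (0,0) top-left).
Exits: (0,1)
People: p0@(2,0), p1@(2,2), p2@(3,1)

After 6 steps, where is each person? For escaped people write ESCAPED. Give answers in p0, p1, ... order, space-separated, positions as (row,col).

Step 1: p0:(2,0)->(1,0) | p1:(2,2)->(1,2) | p2:(3,1)->(2,1)
Step 2: p0:(1,0)->(0,0) | p1:(1,2)->(0,2) | p2:(2,1)->(1,1)
Step 3: p0:(0,0)->(0,1)->EXIT | p1:(0,2)->(0,1)->EXIT | p2:(1,1)->(0,1)->EXIT

ESCAPED ESCAPED ESCAPED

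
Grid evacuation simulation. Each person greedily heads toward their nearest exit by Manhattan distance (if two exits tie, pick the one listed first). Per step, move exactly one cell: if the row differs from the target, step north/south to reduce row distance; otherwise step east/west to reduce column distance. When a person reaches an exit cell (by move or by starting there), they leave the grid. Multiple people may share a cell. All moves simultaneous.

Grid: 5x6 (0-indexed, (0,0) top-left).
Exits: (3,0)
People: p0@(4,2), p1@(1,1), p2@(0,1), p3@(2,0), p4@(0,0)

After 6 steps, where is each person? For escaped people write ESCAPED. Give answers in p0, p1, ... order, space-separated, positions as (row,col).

Step 1: p0:(4,2)->(3,2) | p1:(1,1)->(2,1) | p2:(0,1)->(1,1) | p3:(2,0)->(3,0)->EXIT | p4:(0,0)->(1,0)
Step 2: p0:(3,2)->(3,1) | p1:(2,1)->(3,1) | p2:(1,1)->(2,1) | p3:escaped | p4:(1,0)->(2,0)
Step 3: p0:(3,1)->(3,0)->EXIT | p1:(3,1)->(3,0)->EXIT | p2:(2,1)->(3,1) | p3:escaped | p4:(2,0)->(3,0)->EXIT
Step 4: p0:escaped | p1:escaped | p2:(3,1)->(3,0)->EXIT | p3:escaped | p4:escaped

ESCAPED ESCAPED ESCAPED ESCAPED ESCAPED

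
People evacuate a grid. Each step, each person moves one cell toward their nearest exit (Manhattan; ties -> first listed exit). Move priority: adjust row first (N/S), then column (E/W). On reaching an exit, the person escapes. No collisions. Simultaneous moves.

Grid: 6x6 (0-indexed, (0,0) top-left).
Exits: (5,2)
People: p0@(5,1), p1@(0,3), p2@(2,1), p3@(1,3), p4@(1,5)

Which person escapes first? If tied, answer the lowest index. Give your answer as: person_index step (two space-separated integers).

Step 1: p0:(5,1)->(5,2)->EXIT | p1:(0,3)->(1,3) | p2:(2,1)->(3,1) | p3:(1,3)->(2,3) | p4:(1,5)->(2,5)
Step 2: p0:escaped | p1:(1,3)->(2,3) | p2:(3,1)->(4,1) | p3:(2,3)->(3,3) | p4:(2,5)->(3,5)
Step 3: p0:escaped | p1:(2,3)->(3,3) | p2:(4,1)->(5,1) | p3:(3,3)->(4,3) | p4:(3,5)->(4,5)
Step 4: p0:escaped | p1:(3,3)->(4,3) | p2:(5,1)->(5,2)->EXIT | p3:(4,3)->(5,3) | p4:(4,5)->(5,5)
Step 5: p0:escaped | p1:(4,3)->(5,3) | p2:escaped | p3:(5,3)->(5,2)->EXIT | p4:(5,5)->(5,4)
Step 6: p0:escaped | p1:(5,3)->(5,2)->EXIT | p2:escaped | p3:escaped | p4:(5,4)->(5,3)
Step 7: p0:escaped | p1:escaped | p2:escaped | p3:escaped | p4:(5,3)->(5,2)->EXIT
Exit steps: [1, 6, 4, 5, 7]
First to escape: p0 at step 1

Answer: 0 1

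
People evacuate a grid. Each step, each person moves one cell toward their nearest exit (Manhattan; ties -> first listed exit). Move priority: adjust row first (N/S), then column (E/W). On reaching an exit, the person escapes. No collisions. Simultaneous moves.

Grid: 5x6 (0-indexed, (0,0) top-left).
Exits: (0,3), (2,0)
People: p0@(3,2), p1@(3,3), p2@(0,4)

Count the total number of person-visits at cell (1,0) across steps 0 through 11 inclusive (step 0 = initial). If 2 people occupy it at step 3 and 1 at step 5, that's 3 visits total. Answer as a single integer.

Step 0: p0@(3,2) p1@(3,3) p2@(0,4) -> at (1,0): 0 [-], cum=0
Step 1: p0@(2,2) p1@(2,3) p2@ESC -> at (1,0): 0 [-], cum=0
Step 2: p0@(2,1) p1@(1,3) p2@ESC -> at (1,0): 0 [-], cum=0
Step 3: p0@ESC p1@ESC p2@ESC -> at (1,0): 0 [-], cum=0
Total visits = 0

Answer: 0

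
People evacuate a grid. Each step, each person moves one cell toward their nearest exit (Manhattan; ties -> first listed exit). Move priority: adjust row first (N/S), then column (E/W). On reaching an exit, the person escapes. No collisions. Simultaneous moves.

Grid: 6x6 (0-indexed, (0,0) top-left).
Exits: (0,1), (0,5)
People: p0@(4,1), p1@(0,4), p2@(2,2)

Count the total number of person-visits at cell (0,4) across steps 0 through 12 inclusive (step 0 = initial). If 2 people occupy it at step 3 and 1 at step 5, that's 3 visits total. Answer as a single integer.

Answer: 1

Derivation:
Step 0: p0@(4,1) p1@(0,4) p2@(2,2) -> at (0,4): 1 [p1], cum=1
Step 1: p0@(3,1) p1@ESC p2@(1,2) -> at (0,4): 0 [-], cum=1
Step 2: p0@(2,1) p1@ESC p2@(0,2) -> at (0,4): 0 [-], cum=1
Step 3: p0@(1,1) p1@ESC p2@ESC -> at (0,4): 0 [-], cum=1
Step 4: p0@ESC p1@ESC p2@ESC -> at (0,4): 0 [-], cum=1
Total visits = 1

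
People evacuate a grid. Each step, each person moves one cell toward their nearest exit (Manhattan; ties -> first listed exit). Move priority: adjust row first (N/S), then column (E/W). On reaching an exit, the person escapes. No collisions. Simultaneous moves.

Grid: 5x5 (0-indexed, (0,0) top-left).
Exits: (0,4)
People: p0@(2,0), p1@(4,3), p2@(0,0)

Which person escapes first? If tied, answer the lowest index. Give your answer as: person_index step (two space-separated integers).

Answer: 2 4

Derivation:
Step 1: p0:(2,0)->(1,0) | p1:(4,3)->(3,3) | p2:(0,0)->(0,1)
Step 2: p0:(1,0)->(0,0) | p1:(3,3)->(2,3) | p2:(0,1)->(0,2)
Step 3: p0:(0,0)->(0,1) | p1:(2,3)->(1,3) | p2:(0,2)->(0,3)
Step 4: p0:(0,1)->(0,2) | p1:(1,3)->(0,3) | p2:(0,3)->(0,4)->EXIT
Step 5: p0:(0,2)->(0,3) | p1:(0,3)->(0,4)->EXIT | p2:escaped
Step 6: p0:(0,3)->(0,4)->EXIT | p1:escaped | p2:escaped
Exit steps: [6, 5, 4]
First to escape: p2 at step 4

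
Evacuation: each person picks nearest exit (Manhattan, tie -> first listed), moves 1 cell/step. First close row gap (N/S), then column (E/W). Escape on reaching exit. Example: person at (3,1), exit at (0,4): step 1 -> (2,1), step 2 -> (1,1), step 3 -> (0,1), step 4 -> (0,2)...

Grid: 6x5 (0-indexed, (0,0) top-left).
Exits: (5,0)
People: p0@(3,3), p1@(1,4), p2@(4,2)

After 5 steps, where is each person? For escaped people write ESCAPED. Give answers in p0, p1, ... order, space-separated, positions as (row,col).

Step 1: p0:(3,3)->(4,3) | p1:(1,4)->(2,4) | p2:(4,2)->(5,2)
Step 2: p0:(4,3)->(5,3) | p1:(2,4)->(3,4) | p2:(5,2)->(5,1)
Step 3: p0:(5,3)->(5,2) | p1:(3,4)->(4,4) | p2:(5,1)->(5,0)->EXIT
Step 4: p0:(5,2)->(5,1) | p1:(4,4)->(5,4) | p2:escaped
Step 5: p0:(5,1)->(5,0)->EXIT | p1:(5,4)->(5,3) | p2:escaped

ESCAPED (5,3) ESCAPED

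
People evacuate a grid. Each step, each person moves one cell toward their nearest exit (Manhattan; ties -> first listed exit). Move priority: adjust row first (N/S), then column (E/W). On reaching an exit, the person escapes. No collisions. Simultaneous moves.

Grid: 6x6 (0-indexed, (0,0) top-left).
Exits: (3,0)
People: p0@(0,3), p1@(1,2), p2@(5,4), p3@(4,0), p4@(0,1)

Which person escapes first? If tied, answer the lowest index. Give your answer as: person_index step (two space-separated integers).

Step 1: p0:(0,3)->(1,3) | p1:(1,2)->(2,2) | p2:(5,4)->(4,4) | p3:(4,0)->(3,0)->EXIT | p4:(0,1)->(1,1)
Step 2: p0:(1,3)->(2,3) | p1:(2,2)->(3,2) | p2:(4,4)->(3,4) | p3:escaped | p4:(1,1)->(2,1)
Step 3: p0:(2,3)->(3,3) | p1:(3,2)->(3,1) | p2:(3,4)->(3,3) | p3:escaped | p4:(2,1)->(3,1)
Step 4: p0:(3,3)->(3,2) | p1:(3,1)->(3,0)->EXIT | p2:(3,3)->(3,2) | p3:escaped | p4:(3,1)->(3,0)->EXIT
Step 5: p0:(3,2)->(3,1) | p1:escaped | p2:(3,2)->(3,1) | p3:escaped | p4:escaped
Step 6: p0:(3,1)->(3,0)->EXIT | p1:escaped | p2:(3,1)->(3,0)->EXIT | p3:escaped | p4:escaped
Exit steps: [6, 4, 6, 1, 4]
First to escape: p3 at step 1

Answer: 3 1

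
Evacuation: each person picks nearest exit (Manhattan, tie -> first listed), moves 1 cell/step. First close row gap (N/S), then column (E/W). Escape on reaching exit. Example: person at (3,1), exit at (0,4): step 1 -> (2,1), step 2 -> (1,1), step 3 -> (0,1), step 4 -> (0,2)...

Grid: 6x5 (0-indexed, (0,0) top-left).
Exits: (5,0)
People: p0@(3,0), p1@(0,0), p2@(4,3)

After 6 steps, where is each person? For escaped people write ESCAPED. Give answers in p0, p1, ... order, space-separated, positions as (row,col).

Step 1: p0:(3,0)->(4,0) | p1:(0,0)->(1,0) | p2:(4,3)->(5,3)
Step 2: p0:(4,0)->(5,0)->EXIT | p1:(1,0)->(2,0) | p2:(5,3)->(5,2)
Step 3: p0:escaped | p1:(2,0)->(3,0) | p2:(5,2)->(5,1)
Step 4: p0:escaped | p1:(3,0)->(4,0) | p2:(5,1)->(5,0)->EXIT
Step 5: p0:escaped | p1:(4,0)->(5,0)->EXIT | p2:escaped

ESCAPED ESCAPED ESCAPED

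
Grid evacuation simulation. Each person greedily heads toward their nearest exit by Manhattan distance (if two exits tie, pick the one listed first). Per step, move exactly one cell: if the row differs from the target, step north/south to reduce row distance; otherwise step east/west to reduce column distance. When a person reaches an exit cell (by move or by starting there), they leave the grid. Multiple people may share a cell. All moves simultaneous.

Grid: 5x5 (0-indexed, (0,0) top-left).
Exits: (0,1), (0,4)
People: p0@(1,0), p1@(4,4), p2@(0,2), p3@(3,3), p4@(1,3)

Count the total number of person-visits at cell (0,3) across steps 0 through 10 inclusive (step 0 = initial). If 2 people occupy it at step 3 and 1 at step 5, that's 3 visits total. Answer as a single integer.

Answer: 2

Derivation:
Step 0: p0@(1,0) p1@(4,4) p2@(0,2) p3@(3,3) p4@(1,3) -> at (0,3): 0 [-], cum=0
Step 1: p0@(0,0) p1@(3,4) p2@ESC p3@(2,3) p4@(0,3) -> at (0,3): 1 [p4], cum=1
Step 2: p0@ESC p1@(2,4) p2@ESC p3@(1,3) p4@ESC -> at (0,3): 0 [-], cum=1
Step 3: p0@ESC p1@(1,4) p2@ESC p3@(0,3) p4@ESC -> at (0,3): 1 [p3], cum=2
Step 4: p0@ESC p1@ESC p2@ESC p3@ESC p4@ESC -> at (0,3): 0 [-], cum=2
Total visits = 2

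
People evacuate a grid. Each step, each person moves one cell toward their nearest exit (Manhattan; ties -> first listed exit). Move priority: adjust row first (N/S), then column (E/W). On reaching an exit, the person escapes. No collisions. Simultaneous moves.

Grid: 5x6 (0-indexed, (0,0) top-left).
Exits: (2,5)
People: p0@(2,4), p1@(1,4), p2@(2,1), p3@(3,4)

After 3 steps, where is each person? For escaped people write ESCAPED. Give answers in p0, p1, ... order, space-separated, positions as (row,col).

Step 1: p0:(2,4)->(2,5)->EXIT | p1:(1,4)->(2,4) | p2:(2,1)->(2,2) | p3:(3,4)->(2,4)
Step 2: p0:escaped | p1:(2,4)->(2,5)->EXIT | p2:(2,2)->(2,3) | p3:(2,4)->(2,5)->EXIT
Step 3: p0:escaped | p1:escaped | p2:(2,3)->(2,4) | p3:escaped

ESCAPED ESCAPED (2,4) ESCAPED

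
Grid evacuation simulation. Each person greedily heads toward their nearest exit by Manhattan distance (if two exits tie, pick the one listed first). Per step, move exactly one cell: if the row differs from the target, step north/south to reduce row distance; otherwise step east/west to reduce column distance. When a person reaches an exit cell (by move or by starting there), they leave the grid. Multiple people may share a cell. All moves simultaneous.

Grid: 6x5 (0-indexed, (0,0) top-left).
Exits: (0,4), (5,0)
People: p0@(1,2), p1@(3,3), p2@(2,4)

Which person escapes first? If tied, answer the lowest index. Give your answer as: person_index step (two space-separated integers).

Answer: 2 2

Derivation:
Step 1: p0:(1,2)->(0,2) | p1:(3,3)->(2,3) | p2:(2,4)->(1,4)
Step 2: p0:(0,2)->(0,3) | p1:(2,3)->(1,3) | p2:(1,4)->(0,4)->EXIT
Step 3: p0:(0,3)->(0,4)->EXIT | p1:(1,3)->(0,3) | p2:escaped
Step 4: p0:escaped | p1:(0,3)->(0,4)->EXIT | p2:escaped
Exit steps: [3, 4, 2]
First to escape: p2 at step 2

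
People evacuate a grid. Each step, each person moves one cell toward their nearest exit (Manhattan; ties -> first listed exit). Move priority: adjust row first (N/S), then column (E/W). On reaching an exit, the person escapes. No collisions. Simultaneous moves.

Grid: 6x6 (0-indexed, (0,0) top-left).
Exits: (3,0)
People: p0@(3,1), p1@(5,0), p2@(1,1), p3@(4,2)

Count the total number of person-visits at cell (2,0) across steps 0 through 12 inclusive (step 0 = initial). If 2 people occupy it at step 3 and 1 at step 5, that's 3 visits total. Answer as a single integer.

Answer: 0

Derivation:
Step 0: p0@(3,1) p1@(5,0) p2@(1,1) p3@(4,2) -> at (2,0): 0 [-], cum=0
Step 1: p0@ESC p1@(4,0) p2@(2,1) p3@(3,2) -> at (2,0): 0 [-], cum=0
Step 2: p0@ESC p1@ESC p2@(3,1) p3@(3,1) -> at (2,0): 0 [-], cum=0
Step 3: p0@ESC p1@ESC p2@ESC p3@ESC -> at (2,0): 0 [-], cum=0
Total visits = 0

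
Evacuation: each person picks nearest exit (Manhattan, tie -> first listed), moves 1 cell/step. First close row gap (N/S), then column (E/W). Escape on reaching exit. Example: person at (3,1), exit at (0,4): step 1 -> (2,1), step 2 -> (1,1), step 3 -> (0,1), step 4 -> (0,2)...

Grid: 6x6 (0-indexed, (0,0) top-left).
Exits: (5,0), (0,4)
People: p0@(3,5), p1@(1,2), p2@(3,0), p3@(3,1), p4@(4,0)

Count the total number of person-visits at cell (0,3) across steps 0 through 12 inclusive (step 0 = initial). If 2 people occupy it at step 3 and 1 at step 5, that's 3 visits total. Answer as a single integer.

Answer: 1

Derivation:
Step 0: p0@(3,5) p1@(1,2) p2@(3,0) p3@(3,1) p4@(4,0) -> at (0,3): 0 [-], cum=0
Step 1: p0@(2,5) p1@(0,2) p2@(4,0) p3@(4,1) p4@ESC -> at (0,3): 0 [-], cum=0
Step 2: p0@(1,5) p1@(0,3) p2@ESC p3@(5,1) p4@ESC -> at (0,3): 1 [p1], cum=1
Step 3: p0@(0,5) p1@ESC p2@ESC p3@ESC p4@ESC -> at (0,3): 0 [-], cum=1
Step 4: p0@ESC p1@ESC p2@ESC p3@ESC p4@ESC -> at (0,3): 0 [-], cum=1
Total visits = 1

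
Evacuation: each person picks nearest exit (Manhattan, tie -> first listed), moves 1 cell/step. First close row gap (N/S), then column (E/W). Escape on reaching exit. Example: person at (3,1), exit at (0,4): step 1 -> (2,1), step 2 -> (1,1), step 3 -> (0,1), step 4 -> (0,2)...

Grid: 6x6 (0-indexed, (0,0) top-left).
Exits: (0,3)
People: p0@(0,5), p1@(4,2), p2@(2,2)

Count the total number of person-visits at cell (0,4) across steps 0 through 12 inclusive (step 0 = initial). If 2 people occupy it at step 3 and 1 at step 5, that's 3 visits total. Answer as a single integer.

Step 0: p0@(0,5) p1@(4,2) p2@(2,2) -> at (0,4): 0 [-], cum=0
Step 1: p0@(0,4) p1@(3,2) p2@(1,2) -> at (0,4): 1 [p0], cum=1
Step 2: p0@ESC p1@(2,2) p2@(0,2) -> at (0,4): 0 [-], cum=1
Step 3: p0@ESC p1@(1,2) p2@ESC -> at (0,4): 0 [-], cum=1
Step 4: p0@ESC p1@(0,2) p2@ESC -> at (0,4): 0 [-], cum=1
Step 5: p0@ESC p1@ESC p2@ESC -> at (0,4): 0 [-], cum=1
Total visits = 1

Answer: 1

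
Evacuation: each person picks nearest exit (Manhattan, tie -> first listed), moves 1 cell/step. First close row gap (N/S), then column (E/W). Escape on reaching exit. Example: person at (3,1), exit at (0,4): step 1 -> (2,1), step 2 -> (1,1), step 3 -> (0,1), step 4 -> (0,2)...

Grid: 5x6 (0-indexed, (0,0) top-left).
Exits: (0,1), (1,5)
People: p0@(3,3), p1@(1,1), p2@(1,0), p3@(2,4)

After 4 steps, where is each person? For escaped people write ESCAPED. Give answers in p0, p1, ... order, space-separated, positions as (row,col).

Step 1: p0:(3,3)->(2,3) | p1:(1,1)->(0,1)->EXIT | p2:(1,0)->(0,0) | p3:(2,4)->(1,4)
Step 2: p0:(2,3)->(1,3) | p1:escaped | p2:(0,0)->(0,1)->EXIT | p3:(1,4)->(1,5)->EXIT
Step 3: p0:(1,3)->(1,4) | p1:escaped | p2:escaped | p3:escaped
Step 4: p0:(1,4)->(1,5)->EXIT | p1:escaped | p2:escaped | p3:escaped

ESCAPED ESCAPED ESCAPED ESCAPED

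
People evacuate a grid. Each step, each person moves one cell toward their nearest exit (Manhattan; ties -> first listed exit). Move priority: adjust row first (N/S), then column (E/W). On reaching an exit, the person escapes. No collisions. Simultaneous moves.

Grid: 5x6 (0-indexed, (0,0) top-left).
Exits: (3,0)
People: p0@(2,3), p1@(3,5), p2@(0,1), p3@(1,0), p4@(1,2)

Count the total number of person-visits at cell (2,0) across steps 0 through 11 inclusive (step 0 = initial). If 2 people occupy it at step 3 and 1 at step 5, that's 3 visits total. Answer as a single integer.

Step 0: p0@(2,3) p1@(3,5) p2@(0,1) p3@(1,0) p4@(1,2) -> at (2,0): 0 [-], cum=0
Step 1: p0@(3,3) p1@(3,4) p2@(1,1) p3@(2,0) p4@(2,2) -> at (2,0): 1 [p3], cum=1
Step 2: p0@(3,2) p1@(3,3) p2@(2,1) p3@ESC p4@(3,2) -> at (2,0): 0 [-], cum=1
Step 3: p0@(3,1) p1@(3,2) p2@(3,1) p3@ESC p4@(3,1) -> at (2,0): 0 [-], cum=1
Step 4: p0@ESC p1@(3,1) p2@ESC p3@ESC p4@ESC -> at (2,0): 0 [-], cum=1
Step 5: p0@ESC p1@ESC p2@ESC p3@ESC p4@ESC -> at (2,0): 0 [-], cum=1
Total visits = 1

Answer: 1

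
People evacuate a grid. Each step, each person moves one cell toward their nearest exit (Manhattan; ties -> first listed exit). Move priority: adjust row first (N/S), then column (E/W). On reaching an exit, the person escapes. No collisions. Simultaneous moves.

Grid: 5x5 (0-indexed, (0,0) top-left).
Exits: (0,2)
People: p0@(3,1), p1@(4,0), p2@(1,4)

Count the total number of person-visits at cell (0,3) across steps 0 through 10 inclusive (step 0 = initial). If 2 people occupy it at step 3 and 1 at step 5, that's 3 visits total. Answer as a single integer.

Step 0: p0@(3,1) p1@(4,0) p2@(1,4) -> at (0,3): 0 [-], cum=0
Step 1: p0@(2,1) p1@(3,0) p2@(0,4) -> at (0,3): 0 [-], cum=0
Step 2: p0@(1,1) p1@(2,0) p2@(0,3) -> at (0,3): 1 [p2], cum=1
Step 3: p0@(0,1) p1@(1,0) p2@ESC -> at (0,3): 0 [-], cum=1
Step 4: p0@ESC p1@(0,0) p2@ESC -> at (0,3): 0 [-], cum=1
Step 5: p0@ESC p1@(0,1) p2@ESC -> at (0,3): 0 [-], cum=1
Step 6: p0@ESC p1@ESC p2@ESC -> at (0,3): 0 [-], cum=1
Total visits = 1

Answer: 1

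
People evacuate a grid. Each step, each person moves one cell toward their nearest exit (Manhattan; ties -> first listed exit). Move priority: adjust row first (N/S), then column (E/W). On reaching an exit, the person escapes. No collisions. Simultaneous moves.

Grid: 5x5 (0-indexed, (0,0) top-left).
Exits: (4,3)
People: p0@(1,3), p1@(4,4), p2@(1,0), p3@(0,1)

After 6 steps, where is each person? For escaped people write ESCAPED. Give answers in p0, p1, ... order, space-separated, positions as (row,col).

Step 1: p0:(1,3)->(2,3) | p1:(4,4)->(4,3)->EXIT | p2:(1,0)->(2,0) | p3:(0,1)->(1,1)
Step 2: p0:(2,3)->(3,3) | p1:escaped | p2:(2,0)->(3,0) | p3:(1,1)->(2,1)
Step 3: p0:(3,3)->(4,3)->EXIT | p1:escaped | p2:(3,0)->(4,0) | p3:(2,1)->(3,1)
Step 4: p0:escaped | p1:escaped | p2:(4,0)->(4,1) | p3:(3,1)->(4,1)
Step 5: p0:escaped | p1:escaped | p2:(4,1)->(4,2) | p3:(4,1)->(4,2)
Step 6: p0:escaped | p1:escaped | p2:(4,2)->(4,3)->EXIT | p3:(4,2)->(4,3)->EXIT

ESCAPED ESCAPED ESCAPED ESCAPED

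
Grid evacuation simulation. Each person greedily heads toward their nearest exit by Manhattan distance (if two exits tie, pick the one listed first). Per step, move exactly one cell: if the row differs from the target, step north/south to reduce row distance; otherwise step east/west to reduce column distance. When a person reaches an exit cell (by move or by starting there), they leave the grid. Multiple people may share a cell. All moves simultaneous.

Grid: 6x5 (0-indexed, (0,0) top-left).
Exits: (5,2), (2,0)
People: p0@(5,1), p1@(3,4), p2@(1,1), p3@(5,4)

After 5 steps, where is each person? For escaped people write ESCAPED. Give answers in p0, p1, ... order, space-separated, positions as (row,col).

Step 1: p0:(5,1)->(5,2)->EXIT | p1:(3,4)->(4,4) | p2:(1,1)->(2,1) | p3:(5,4)->(5,3)
Step 2: p0:escaped | p1:(4,4)->(5,4) | p2:(2,1)->(2,0)->EXIT | p3:(5,3)->(5,2)->EXIT
Step 3: p0:escaped | p1:(5,4)->(5,3) | p2:escaped | p3:escaped
Step 4: p0:escaped | p1:(5,3)->(5,2)->EXIT | p2:escaped | p3:escaped

ESCAPED ESCAPED ESCAPED ESCAPED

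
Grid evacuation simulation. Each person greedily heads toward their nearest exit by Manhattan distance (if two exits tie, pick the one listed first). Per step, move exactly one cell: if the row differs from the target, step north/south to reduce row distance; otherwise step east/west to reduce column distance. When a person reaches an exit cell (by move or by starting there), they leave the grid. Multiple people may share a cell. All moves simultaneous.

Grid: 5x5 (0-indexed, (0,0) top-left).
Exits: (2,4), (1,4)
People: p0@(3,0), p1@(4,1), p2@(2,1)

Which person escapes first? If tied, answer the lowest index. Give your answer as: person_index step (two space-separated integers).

Answer: 2 3

Derivation:
Step 1: p0:(3,0)->(2,0) | p1:(4,1)->(3,1) | p2:(2,1)->(2,2)
Step 2: p0:(2,0)->(2,1) | p1:(3,1)->(2,1) | p2:(2,2)->(2,3)
Step 3: p0:(2,1)->(2,2) | p1:(2,1)->(2,2) | p2:(2,3)->(2,4)->EXIT
Step 4: p0:(2,2)->(2,3) | p1:(2,2)->(2,3) | p2:escaped
Step 5: p0:(2,3)->(2,4)->EXIT | p1:(2,3)->(2,4)->EXIT | p2:escaped
Exit steps: [5, 5, 3]
First to escape: p2 at step 3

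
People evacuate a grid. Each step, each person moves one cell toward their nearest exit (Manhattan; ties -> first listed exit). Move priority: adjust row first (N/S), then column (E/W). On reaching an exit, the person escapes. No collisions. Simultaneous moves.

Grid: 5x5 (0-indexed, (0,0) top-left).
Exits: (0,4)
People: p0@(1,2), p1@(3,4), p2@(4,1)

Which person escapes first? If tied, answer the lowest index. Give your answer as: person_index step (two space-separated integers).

Step 1: p0:(1,2)->(0,2) | p1:(3,4)->(2,4) | p2:(4,1)->(3,1)
Step 2: p0:(0,2)->(0,3) | p1:(2,4)->(1,4) | p2:(3,1)->(2,1)
Step 3: p0:(0,3)->(0,4)->EXIT | p1:(1,4)->(0,4)->EXIT | p2:(2,1)->(1,1)
Step 4: p0:escaped | p1:escaped | p2:(1,1)->(0,1)
Step 5: p0:escaped | p1:escaped | p2:(0,1)->(0,2)
Step 6: p0:escaped | p1:escaped | p2:(0,2)->(0,3)
Step 7: p0:escaped | p1:escaped | p2:(0,3)->(0,4)->EXIT
Exit steps: [3, 3, 7]
First to escape: p0 at step 3

Answer: 0 3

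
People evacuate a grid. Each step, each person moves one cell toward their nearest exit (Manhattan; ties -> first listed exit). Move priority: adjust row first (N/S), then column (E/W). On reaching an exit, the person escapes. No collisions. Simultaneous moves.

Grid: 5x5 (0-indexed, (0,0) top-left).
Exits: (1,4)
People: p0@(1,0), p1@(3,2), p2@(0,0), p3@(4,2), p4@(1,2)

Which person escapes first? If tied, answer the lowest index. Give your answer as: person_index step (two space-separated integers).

Answer: 4 2

Derivation:
Step 1: p0:(1,0)->(1,1) | p1:(3,2)->(2,2) | p2:(0,0)->(1,0) | p3:(4,2)->(3,2) | p4:(1,2)->(1,3)
Step 2: p0:(1,1)->(1,2) | p1:(2,2)->(1,2) | p2:(1,0)->(1,1) | p3:(3,2)->(2,2) | p4:(1,3)->(1,4)->EXIT
Step 3: p0:(1,2)->(1,3) | p1:(1,2)->(1,3) | p2:(1,1)->(1,2) | p3:(2,2)->(1,2) | p4:escaped
Step 4: p0:(1,3)->(1,4)->EXIT | p1:(1,3)->(1,4)->EXIT | p2:(1,2)->(1,3) | p3:(1,2)->(1,3) | p4:escaped
Step 5: p0:escaped | p1:escaped | p2:(1,3)->(1,4)->EXIT | p3:(1,3)->(1,4)->EXIT | p4:escaped
Exit steps: [4, 4, 5, 5, 2]
First to escape: p4 at step 2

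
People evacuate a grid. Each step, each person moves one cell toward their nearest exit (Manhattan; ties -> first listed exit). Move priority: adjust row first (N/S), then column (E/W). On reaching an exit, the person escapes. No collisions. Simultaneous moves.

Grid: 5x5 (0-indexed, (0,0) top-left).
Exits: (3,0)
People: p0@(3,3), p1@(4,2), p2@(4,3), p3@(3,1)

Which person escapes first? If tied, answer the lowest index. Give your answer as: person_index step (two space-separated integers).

Answer: 3 1

Derivation:
Step 1: p0:(3,3)->(3,2) | p1:(4,2)->(3,2) | p2:(4,3)->(3,3) | p3:(3,1)->(3,0)->EXIT
Step 2: p0:(3,2)->(3,1) | p1:(3,2)->(3,1) | p2:(3,3)->(3,2) | p3:escaped
Step 3: p0:(3,1)->(3,0)->EXIT | p1:(3,1)->(3,0)->EXIT | p2:(3,2)->(3,1) | p3:escaped
Step 4: p0:escaped | p1:escaped | p2:(3,1)->(3,0)->EXIT | p3:escaped
Exit steps: [3, 3, 4, 1]
First to escape: p3 at step 1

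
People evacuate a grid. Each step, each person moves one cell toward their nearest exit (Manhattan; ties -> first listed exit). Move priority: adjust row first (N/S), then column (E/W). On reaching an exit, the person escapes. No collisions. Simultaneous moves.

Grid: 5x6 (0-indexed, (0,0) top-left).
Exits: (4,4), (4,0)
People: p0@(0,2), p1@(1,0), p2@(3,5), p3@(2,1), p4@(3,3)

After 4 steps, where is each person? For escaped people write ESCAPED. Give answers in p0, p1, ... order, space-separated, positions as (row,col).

Step 1: p0:(0,2)->(1,2) | p1:(1,0)->(2,0) | p2:(3,5)->(4,5) | p3:(2,1)->(3,1) | p4:(3,3)->(4,3)
Step 2: p0:(1,2)->(2,2) | p1:(2,0)->(3,0) | p2:(4,5)->(4,4)->EXIT | p3:(3,1)->(4,1) | p4:(4,3)->(4,4)->EXIT
Step 3: p0:(2,2)->(3,2) | p1:(3,0)->(4,0)->EXIT | p2:escaped | p3:(4,1)->(4,0)->EXIT | p4:escaped
Step 4: p0:(3,2)->(4,2) | p1:escaped | p2:escaped | p3:escaped | p4:escaped

(4,2) ESCAPED ESCAPED ESCAPED ESCAPED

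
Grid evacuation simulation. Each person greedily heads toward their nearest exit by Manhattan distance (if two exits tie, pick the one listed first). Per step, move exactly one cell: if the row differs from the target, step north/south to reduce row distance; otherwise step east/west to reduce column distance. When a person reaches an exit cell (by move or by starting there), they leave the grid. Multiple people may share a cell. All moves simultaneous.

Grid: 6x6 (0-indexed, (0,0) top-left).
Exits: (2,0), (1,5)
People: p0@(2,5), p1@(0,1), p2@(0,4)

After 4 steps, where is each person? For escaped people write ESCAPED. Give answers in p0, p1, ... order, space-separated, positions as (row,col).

Step 1: p0:(2,5)->(1,5)->EXIT | p1:(0,1)->(1,1) | p2:(0,4)->(1,4)
Step 2: p0:escaped | p1:(1,1)->(2,1) | p2:(1,4)->(1,5)->EXIT
Step 3: p0:escaped | p1:(2,1)->(2,0)->EXIT | p2:escaped

ESCAPED ESCAPED ESCAPED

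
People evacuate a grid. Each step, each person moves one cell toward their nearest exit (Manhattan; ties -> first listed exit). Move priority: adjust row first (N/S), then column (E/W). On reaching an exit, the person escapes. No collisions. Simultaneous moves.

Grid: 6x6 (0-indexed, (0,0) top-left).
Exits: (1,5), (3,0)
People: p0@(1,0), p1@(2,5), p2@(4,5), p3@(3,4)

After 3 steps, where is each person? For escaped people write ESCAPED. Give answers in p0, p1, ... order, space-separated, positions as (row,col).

Step 1: p0:(1,0)->(2,0) | p1:(2,5)->(1,5)->EXIT | p2:(4,5)->(3,5) | p3:(3,4)->(2,4)
Step 2: p0:(2,0)->(3,0)->EXIT | p1:escaped | p2:(3,5)->(2,5) | p3:(2,4)->(1,4)
Step 3: p0:escaped | p1:escaped | p2:(2,5)->(1,5)->EXIT | p3:(1,4)->(1,5)->EXIT

ESCAPED ESCAPED ESCAPED ESCAPED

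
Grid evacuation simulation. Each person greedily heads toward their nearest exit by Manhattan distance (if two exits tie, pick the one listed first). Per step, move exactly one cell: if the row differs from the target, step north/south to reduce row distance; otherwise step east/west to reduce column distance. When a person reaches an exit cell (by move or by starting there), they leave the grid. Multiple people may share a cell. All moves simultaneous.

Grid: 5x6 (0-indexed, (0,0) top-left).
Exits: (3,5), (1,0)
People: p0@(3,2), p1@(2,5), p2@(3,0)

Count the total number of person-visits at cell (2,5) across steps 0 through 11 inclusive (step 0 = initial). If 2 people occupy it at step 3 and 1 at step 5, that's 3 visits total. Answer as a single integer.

Answer: 1

Derivation:
Step 0: p0@(3,2) p1@(2,5) p2@(3,0) -> at (2,5): 1 [p1], cum=1
Step 1: p0@(3,3) p1@ESC p2@(2,0) -> at (2,5): 0 [-], cum=1
Step 2: p0@(3,4) p1@ESC p2@ESC -> at (2,5): 0 [-], cum=1
Step 3: p0@ESC p1@ESC p2@ESC -> at (2,5): 0 [-], cum=1
Total visits = 1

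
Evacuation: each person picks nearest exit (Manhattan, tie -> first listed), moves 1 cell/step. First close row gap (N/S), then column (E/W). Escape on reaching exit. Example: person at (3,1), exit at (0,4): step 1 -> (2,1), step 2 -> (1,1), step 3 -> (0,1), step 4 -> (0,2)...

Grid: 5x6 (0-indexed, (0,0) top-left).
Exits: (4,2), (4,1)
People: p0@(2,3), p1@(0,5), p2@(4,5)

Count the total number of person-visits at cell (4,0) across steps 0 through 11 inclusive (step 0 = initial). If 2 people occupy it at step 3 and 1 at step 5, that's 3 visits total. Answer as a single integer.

Answer: 0

Derivation:
Step 0: p0@(2,3) p1@(0,5) p2@(4,5) -> at (4,0): 0 [-], cum=0
Step 1: p0@(3,3) p1@(1,5) p2@(4,4) -> at (4,0): 0 [-], cum=0
Step 2: p0@(4,3) p1@(2,5) p2@(4,3) -> at (4,0): 0 [-], cum=0
Step 3: p0@ESC p1@(3,5) p2@ESC -> at (4,0): 0 [-], cum=0
Step 4: p0@ESC p1@(4,5) p2@ESC -> at (4,0): 0 [-], cum=0
Step 5: p0@ESC p1@(4,4) p2@ESC -> at (4,0): 0 [-], cum=0
Step 6: p0@ESC p1@(4,3) p2@ESC -> at (4,0): 0 [-], cum=0
Step 7: p0@ESC p1@ESC p2@ESC -> at (4,0): 0 [-], cum=0
Total visits = 0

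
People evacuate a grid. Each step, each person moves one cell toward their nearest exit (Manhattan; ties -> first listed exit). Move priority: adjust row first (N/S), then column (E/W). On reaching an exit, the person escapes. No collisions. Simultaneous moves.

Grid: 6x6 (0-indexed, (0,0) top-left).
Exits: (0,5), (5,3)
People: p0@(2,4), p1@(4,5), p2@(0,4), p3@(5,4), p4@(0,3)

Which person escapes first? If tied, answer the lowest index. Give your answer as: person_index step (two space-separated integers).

Step 1: p0:(2,4)->(1,4) | p1:(4,5)->(5,5) | p2:(0,4)->(0,5)->EXIT | p3:(5,4)->(5,3)->EXIT | p4:(0,3)->(0,4)
Step 2: p0:(1,4)->(0,4) | p1:(5,5)->(5,4) | p2:escaped | p3:escaped | p4:(0,4)->(0,5)->EXIT
Step 3: p0:(0,4)->(0,5)->EXIT | p1:(5,4)->(5,3)->EXIT | p2:escaped | p3:escaped | p4:escaped
Exit steps: [3, 3, 1, 1, 2]
First to escape: p2 at step 1

Answer: 2 1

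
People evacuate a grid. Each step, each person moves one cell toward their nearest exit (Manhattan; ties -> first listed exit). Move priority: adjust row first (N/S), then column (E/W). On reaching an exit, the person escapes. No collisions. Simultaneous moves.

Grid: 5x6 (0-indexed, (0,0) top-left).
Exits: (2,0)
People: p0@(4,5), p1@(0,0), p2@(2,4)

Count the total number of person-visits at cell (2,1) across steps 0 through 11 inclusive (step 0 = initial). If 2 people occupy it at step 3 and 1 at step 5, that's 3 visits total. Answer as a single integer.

Step 0: p0@(4,5) p1@(0,0) p2@(2,4) -> at (2,1): 0 [-], cum=0
Step 1: p0@(3,5) p1@(1,0) p2@(2,3) -> at (2,1): 0 [-], cum=0
Step 2: p0@(2,5) p1@ESC p2@(2,2) -> at (2,1): 0 [-], cum=0
Step 3: p0@(2,4) p1@ESC p2@(2,1) -> at (2,1): 1 [p2], cum=1
Step 4: p0@(2,3) p1@ESC p2@ESC -> at (2,1): 0 [-], cum=1
Step 5: p0@(2,2) p1@ESC p2@ESC -> at (2,1): 0 [-], cum=1
Step 6: p0@(2,1) p1@ESC p2@ESC -> at (2,1): 1 [p0], cum=2
Step 7: p0@ESC p1@ESC p2@ESC -> at (2,1): 0 [-], cum=2
Total visits = 2

Answer: 2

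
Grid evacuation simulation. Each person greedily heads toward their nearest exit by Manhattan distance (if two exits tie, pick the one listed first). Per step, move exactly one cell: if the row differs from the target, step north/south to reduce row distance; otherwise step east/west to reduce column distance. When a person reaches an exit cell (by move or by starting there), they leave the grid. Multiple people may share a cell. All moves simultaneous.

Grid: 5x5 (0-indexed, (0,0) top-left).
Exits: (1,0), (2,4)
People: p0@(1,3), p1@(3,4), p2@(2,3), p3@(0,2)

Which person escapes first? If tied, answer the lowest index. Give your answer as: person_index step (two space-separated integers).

Step 1: p0:(1,3)->(2,3) | p1:(3,4)->(2,4)->EXIT | p2:(2,3)->(2,4)->EXIT | p3:(0,2)->(1,2)
Step 2: p0:(2,3)->(2,4)->EXIT | p1:escaped | p2:escaped | p3:(1,2)->(1,1)
Step 3: p0:escaped | p1:escaped | p2:escaped | p3:(1,1)->(1,0)->EXIT
Exit steps: [2, 1, 1, 3]
First to escape: p1 at step 1

Answer: 1 1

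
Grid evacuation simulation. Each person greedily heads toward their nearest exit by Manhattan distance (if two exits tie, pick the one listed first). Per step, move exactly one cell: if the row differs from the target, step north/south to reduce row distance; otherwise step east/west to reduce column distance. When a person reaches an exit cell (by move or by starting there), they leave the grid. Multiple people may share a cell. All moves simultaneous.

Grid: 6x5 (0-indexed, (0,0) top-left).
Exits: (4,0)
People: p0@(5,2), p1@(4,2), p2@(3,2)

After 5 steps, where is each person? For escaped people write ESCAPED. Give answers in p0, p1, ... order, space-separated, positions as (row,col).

Step 1: p0:(5,2)->(4,2) | p1:(4,2)->(4,1) | p2:(3,2)->(4,2)
Step 2: p0:(4,2)->(4,1) | p1:(4,1)->(4,0)->EXIT | p2:(4,2)->(4,1)
Step 3: p0:(4,1)->(4,0)->EXIT | p1:escaped | p2:(4,1)->(4,0)->EXIT

ESCAPED ESCAPED ESCAPED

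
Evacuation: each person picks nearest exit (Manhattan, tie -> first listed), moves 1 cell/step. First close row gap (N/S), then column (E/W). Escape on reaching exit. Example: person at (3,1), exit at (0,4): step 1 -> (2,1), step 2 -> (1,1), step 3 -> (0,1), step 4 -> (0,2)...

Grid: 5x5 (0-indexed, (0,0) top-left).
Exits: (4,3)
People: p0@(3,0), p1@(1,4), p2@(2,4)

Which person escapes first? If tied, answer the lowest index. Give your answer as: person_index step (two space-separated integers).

Answer: 2 3

Derivation:
Step 1: p0:(3,0)->(4,0) | p1:(1,4)->(2,4) | p2:(2,4)->(3,4)
Step 2: p0:(4,0)->(4,1) | p1:(2,4)->(3,4) | p2:(3,4)->(4,4)
Step 3: p0:(4,1)->(4,2) | p1:(3,4)->(4,4) | p2:(4,4)->(4,3)->EXIT
Step 4: p0:(4,2)->(4,3)->EXIT | p1:(4,4)->(4,3)->EXIT | p2:escaped
Exit steps: [4, 4, 3]
First to escape: p2 at step 3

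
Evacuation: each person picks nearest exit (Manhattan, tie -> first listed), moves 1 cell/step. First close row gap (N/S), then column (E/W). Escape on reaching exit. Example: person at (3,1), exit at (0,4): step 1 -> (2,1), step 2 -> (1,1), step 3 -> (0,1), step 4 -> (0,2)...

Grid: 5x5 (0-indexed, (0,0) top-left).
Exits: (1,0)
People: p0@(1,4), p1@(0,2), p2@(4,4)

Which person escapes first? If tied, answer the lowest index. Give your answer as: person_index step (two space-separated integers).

Step 1: p0:(1,4)->(1,3) | p1:(0,2)->(1,2) | p2:(4,4)->(3,4)
Step 2: p0:(1,3)->(1,2) | p1:(1,2)->(1,1) | p2:(3,4)->(2,4)
Step 3: p0:(1,2)->(1,1) | p1:(1,1)->(1,0)->EXIT | p2:(2,4)->(1,4)
Step 4: p0:(1,1)->(1,0)->EXIT | p1:escaped | p2:(1,4)->(1,3)
Step 5: p0:escaped | p1:escaped | p2:(1,3)->(1,2)
Step 6: p0:escaped | p1:escaped | p2:(1,2)->(1,1)
Step 7: p0:escaped | p1:escaped | p2:(1,1)->(1,0)->EXIT
Exit steps: [4, 3, 7]
First to escape: p1 at step 3

Answer: 1 3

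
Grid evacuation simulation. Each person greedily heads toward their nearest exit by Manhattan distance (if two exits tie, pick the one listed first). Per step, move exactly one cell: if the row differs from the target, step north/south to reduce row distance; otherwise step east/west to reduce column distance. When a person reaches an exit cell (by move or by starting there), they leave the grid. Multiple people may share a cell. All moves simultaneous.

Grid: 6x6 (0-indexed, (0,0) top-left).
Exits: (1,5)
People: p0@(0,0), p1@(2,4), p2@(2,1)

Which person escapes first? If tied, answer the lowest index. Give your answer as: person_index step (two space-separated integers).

Step 1: p0:(0,0)->(1,0) | p1:(2,4)->(1,4) | p2:(2,1)->(1,1)
Step 2: p0:(1,0)->(1,1) | p1:(1,4)->(1,5)->EXIT | p2:(1,1)->(1,2)
Step 3: p0:(1,1)->(1,2) | p1:escaped | p2:(1,2)->(1,3)
Step 4: p0:(1,2)->(1,3) | p1:escaped | p2:(1,3)->(1,4)
Step 5: p0:(1,3)->(1,4) | p1:escaped | p2:(1,4)->(1,5)->EXIT
Step 6: p0:(1,4)->(1,5)->EXIT | p1:escaped | p2:escaped
Exit steps: [6, 2, 5]
First to escape: p1 at step 2

Answer: 1 2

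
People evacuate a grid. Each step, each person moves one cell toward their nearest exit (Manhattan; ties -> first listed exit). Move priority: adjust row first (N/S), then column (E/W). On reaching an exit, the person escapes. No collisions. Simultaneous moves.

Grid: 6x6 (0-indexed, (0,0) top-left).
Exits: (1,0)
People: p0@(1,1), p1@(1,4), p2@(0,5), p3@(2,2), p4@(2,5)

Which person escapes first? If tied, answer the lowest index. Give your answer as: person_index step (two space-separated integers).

Step 1: p0:(1,1)->(1,0)->EXIT | p1:(1,4)->(1,3) | p2:(0,5)->(1,5) | p3:(2,2)->(1,2) | p4:(2,5)->(1,5)
Step 2: p0:escaped | p1:(1,3)->(1,2) | p2:(1,5)->(1,4) | p3:(1,2)->(1,1) | p4:(1,5)->(1,4)
Step 3: p0:escaped | p1:(1,2)->(1,1) | p2:(1,4)->(1,3) | p3:(1,1)->(1,0)->EXIT | p4:(1,4)->(1,3)
Step 4: p0:escaped | p1:(1,1)->(1,0)->EXIT | p2:(1,3)->(1,2) | p3:escaped | p4:(1,3)->(1,2)
Step 5: p0:escaped | p1:escaped | p2:(1,2)->(1,1) | p3:escaped | p4:(1,2)->(1,1)
Step 6: p0:escaped | p1:escaped | p2:(1,1)->(1,0)->EXIT | p3:escaped | p4:(1,1)->(1,0)->EXIT
Exit steps: [1, 4, 6, 3, 6]
First to escape: p0 at step 1

Answer: 0 1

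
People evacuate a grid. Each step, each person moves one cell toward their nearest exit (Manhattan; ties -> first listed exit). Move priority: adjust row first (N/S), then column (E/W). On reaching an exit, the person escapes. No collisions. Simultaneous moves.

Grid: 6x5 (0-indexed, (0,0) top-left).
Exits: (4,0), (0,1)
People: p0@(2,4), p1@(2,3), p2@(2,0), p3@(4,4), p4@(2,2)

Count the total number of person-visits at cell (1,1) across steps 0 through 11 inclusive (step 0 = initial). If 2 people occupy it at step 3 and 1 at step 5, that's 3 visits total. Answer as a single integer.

Step 0: p0@(2,4) p1@(2,3) p2@(2,0) p3@(4,4) p4@(2,2) -> at (1,1): 0 [-], cum=0
Step 1: p0@(1,4) p1@(1,3) p2@(3,0) p3@(4,3) p4@(1,2) -> at (1,1): 0 [-], cum=0
Step 2: p0@(0,4) p1@(0,3) p2@ESC p3@(4,2) p4@(0,2) -> at (1,1): 0 [-], cum=0
Step 3: p0@(0,3) p1@(0,2) p2@ESC p3@(4,1) p4@ESC -> at (1,1): 0 [-], cum=0
Step 4: p0@(0,2) p1@ESC p2@ESC p3@ESC p4@ESC -> at (1,1): 0 [-], cum=0
Step 5: p0@ESC p1@ESC p2@ESC p3@ESC p4@ESC -> at (1,1): 0 [-], cum=0
Total visits = 0

Answer: 0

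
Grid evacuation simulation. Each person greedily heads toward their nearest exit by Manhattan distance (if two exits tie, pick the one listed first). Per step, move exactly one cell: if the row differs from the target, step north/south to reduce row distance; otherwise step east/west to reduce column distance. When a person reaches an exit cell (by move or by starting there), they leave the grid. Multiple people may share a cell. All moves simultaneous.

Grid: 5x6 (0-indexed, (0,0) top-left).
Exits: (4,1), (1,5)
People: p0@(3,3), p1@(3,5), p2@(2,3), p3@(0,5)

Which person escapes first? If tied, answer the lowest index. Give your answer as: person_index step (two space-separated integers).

Step 1: p0:(3,3)->(4,3) | p1:(3,5)->(2,5) | p2:(2,3)->(1,3) | p3:(0,5)->(1,5)->EXIT
Step 2: p0:(4,3)->(4,2) | p1:(2,5)->(1,5)->EXIT | p2:(1,3)->(1,4) | p3:escaped
Step 3: p0:(4,2)->(4,1)->EXIT | p1:escaped | p2:(1,4)->(1,5)->EXIT | p3:escaped
Exit steps: [3, 2, 3, 1]
First to escape: p3 at step 1

Answer: 3 1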